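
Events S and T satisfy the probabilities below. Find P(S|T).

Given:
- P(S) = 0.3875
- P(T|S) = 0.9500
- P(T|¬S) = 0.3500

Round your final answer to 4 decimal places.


Bayes' theorem: P(S|T) = P(T|S) × P(S) / P(T)

Step 1: Calculate P(T) using law of total probability
P(T) = P(T|S)P(S) + P(T|¬S)P(¬S)
     = 0.9500 × 0.3875 + 0.3500 × 0.6125
     = 0.36812500 + 0.21437500
     = 0.58250000

Step 2: Apply Bayes' theorem
P(S|T) = P(T|S) × P(S) / P(T)
       = 0.36812500 / 0.58250000
       = 0.6320


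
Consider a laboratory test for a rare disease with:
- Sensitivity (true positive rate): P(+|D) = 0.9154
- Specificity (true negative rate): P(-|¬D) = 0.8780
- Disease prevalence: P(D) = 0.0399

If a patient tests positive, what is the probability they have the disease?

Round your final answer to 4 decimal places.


Let D = has disease, + = positive test

Given:
- P(D) = 0.0399 (prevalence)
- P(+|D) = 0.9154 (sensitivity)
- P(-|¬D) = 0.8780 (specificity)
- P(+|¬D) = 0.1220 (false positive rate = 1 - specificity)

Step 1: Find P(+)
P(+) = P(+|D)P(D) + P(+|¬D)P(¬D)
     = 0.9154 × 0.0399 + 0.1220 × 0.9601
     = 0.03652446 + 0.11713220
     = 0.15365666

Step 2: Apply Bayes' theorem for P(D|+)
P(D|+) = P(+|D)P(D) / P(+)
       = 0.03652446 / 0.15365666
       = 0.2377


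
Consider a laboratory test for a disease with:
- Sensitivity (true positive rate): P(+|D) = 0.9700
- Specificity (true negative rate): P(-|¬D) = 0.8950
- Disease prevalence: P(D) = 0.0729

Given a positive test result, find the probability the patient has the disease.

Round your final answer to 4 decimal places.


Let D = has disease, + = positive test

Given:
- P(D) = 0.0729 (prevalence)
- P(+|D) = 0.9700 (sensitivity)
- P(-|¬D) = 0.8950 (specificity)
- P(+|¬D) = 0.1050 (false positive rate = 1 - specificity)

Step 1: Find P(+)
P(+) = P(+|D)P(D) + P(+|¬D)P(¬D)
     = 0.9700 × 0.0729 + 0.1050 × 0.9271
     = 0.07071300 + 0.09734550
     = 0.16805850

Step 2: Apply Bayes' theorem for P(D|+)
P(D|+) = P(+|D)P(D) / P(+)
       = 0.07071300 / 0.16805850
       = 0.4208


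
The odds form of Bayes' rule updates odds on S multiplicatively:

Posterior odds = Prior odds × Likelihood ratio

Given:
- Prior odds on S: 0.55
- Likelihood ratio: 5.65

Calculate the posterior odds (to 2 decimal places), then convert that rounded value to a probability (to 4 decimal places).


Step 1: Calculate posterior odds
Posterior odds = Prior odds × LR
               = 0.55 × 5.65
               = 3.11

Step 2: Convert to probability
P(S|E) = Posterior odds / (1 + Posterior odds)
       = 3.11 / (1 + 3.11)
       = 3.11 / 4.11
       = 0.7567

The evidence increased P(S) from 0.3548 to 0.7567.


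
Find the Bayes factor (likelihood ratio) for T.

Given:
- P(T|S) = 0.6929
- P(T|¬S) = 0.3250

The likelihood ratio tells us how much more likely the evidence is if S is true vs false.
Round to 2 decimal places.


Likelihood Ratio (LR) = P(T|S) / P(T|¬S)

LR = 0.6929 / 0.3250
   = 2.13

The evidence is 2.13 times more likely if S is true than if S is false.
Because LR exceeds 1, T is evidence for S.


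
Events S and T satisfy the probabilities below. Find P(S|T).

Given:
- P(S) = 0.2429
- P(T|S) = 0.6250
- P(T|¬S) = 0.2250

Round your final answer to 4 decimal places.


Bayes' theorem: P(S|T) = P(T|S) × P(S) / P(T)

Step 1: Calculate P(T) using law of total probability
P(T) = P(T|S)P(S) + P(T|¬S)P(¬S)
     = 0.6250 × 0.2429 + 0.2250 × 0.7571
     = 0.15181250 + 0.17034750
     = 0.32216000

Step 2: Apply Bayes' theorem
P(S|T) = P(T|S) × P(S) / P(T)
       = 0.15181250 / 0.32216000
       = 0.4712


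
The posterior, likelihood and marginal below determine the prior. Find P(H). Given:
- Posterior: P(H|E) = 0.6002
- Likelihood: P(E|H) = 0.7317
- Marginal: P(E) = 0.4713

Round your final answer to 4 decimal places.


From Bayes' theorem: P(H|E) = P(E|H) × P(H) / P(E)

Rearranging for P(H):
P(H) = P(H|E) × P(E) / P(E|H)
     = 0.6002 × 0.4713 / 0.7317
     = 0.28287426 / 0.7317
     = 0.3866


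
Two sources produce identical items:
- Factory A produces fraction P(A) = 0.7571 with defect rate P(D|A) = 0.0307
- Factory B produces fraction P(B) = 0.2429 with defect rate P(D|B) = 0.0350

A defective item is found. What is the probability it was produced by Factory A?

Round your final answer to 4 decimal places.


Let A = from Factory A, D = defective

Given:
- P(A) = 0.7571, P(B) = 0.2429
- P(D|A) = 0.0307, P(D|B) = 0.0350

Step 1: Find P(D)
P(D) = P(D|A)P(A) + P(D|B)P(B)
     = 0.0307 × 0.7571 + 0.0350 × 0.2429
     = 0.02324297 + 0.00850150
     = 0.03174447

Step 2: Apply Bayes' theorem
P(A|D) = P(D|A)P(A) / P(D)
       = 0.02324297 / 0.03174447
       = 0.7322


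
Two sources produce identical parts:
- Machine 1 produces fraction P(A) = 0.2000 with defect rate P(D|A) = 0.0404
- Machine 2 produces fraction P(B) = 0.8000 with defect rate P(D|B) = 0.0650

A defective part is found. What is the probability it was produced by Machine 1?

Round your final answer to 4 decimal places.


Let A = from Machine 1, D = defective

Given:
- P(A) = 0.2000, P(B) = 0.8000
- P(D|A) = 0.0404, P(D|B) = 0.0650

Step 1: Find P(D)
P(D) = P(D|A)P(A) + P(D|B)P(B)
     = 0.0404 × 0.2000 + 0.0650 × 0.8000
     = 0.00808000 + 0.05200000
     = 0.06008000

Step 2: Apply Bayes' theorem
P(A|D) = P(D|A)P(A) / P(D)
       = 0.00808000 / 0.06008000
       = 0.1345


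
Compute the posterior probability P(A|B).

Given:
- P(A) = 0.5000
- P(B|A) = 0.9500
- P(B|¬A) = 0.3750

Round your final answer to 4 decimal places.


Bayes' theorem: P(A|B) = P(B|A) × P(A) / P(B)

Step 1: Calculate P(B) using law of total probability
P(B) = P(B|A)P(A) + P(B|¬A)P(¬A)
     = 0.9500 × 0.5000 + 0.3750 × 0.5000
     = 0.47500000 + 0.18750000
     = 0.66250000

Step 2: Apply Bayes' theorem
P(A|B) = P(B|A) × P(A) / P(B)
       = 0.47500000 / 0.66250000
       = 0.7170


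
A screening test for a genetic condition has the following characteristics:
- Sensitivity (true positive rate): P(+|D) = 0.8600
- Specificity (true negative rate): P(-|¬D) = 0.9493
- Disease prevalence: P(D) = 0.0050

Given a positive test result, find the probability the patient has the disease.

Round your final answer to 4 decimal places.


Let D = has disease, + = positive test

Given:
- P(D) = 0.0050 (prevalence)
- P(+|D) = 0.8600 (sensitivity)
- P(-|¬D) = 0.9493 (specificity)
- P(+|¬D) = 0.0507 (false positive rate = 1 - specificity)

Step 1: Find P(+)
P(+) = P(+|D)P(D) + P(+|¬D)P(¬D)
     = 0.8600 × 0.0050 + 0.0507 × 0.9950
     = 0.00430000 + 0.05044650
     = 0.05474650

Step 2: Apply Bayes' theorem for P(D|+)
P(D|+) = P(+|D)P(D) / P(+)
       = 0.00430000 / 0.05474650
       = 0.0785


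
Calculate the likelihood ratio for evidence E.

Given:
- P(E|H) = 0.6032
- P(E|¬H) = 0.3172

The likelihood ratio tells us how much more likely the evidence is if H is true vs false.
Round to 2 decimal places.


Likelihood Ratio (LR) = P(E|H) / P(E|¬H)

LR = 0.6032 / 0.3172
   = 1.90

The evidence is 1.90 times more likely if H is true than if H is false.
LR > 1, so observing E raises the odds in favor of H.


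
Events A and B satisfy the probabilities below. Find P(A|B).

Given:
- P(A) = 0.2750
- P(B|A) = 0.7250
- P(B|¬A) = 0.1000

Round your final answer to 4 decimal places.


Bayes' theorem: P(A|B) = P(B|A) × P(A) / P(B)

Step 1: Calculate P(B) using law of total probability
P(B) = P(B|A)P(A) + P(B|¬A)P(¬A)
     = 0.7250 × 0.2750 + 0.1000 × 0.7250
     = 0.19937500 + 0.07250000
     = 0.27187500

Step 2: Apply Bayes' theorem
P(A|B) = P(B|A) × P(A) / P(B)
       = 0.19937500 / 0.27187500
       = 0.7333


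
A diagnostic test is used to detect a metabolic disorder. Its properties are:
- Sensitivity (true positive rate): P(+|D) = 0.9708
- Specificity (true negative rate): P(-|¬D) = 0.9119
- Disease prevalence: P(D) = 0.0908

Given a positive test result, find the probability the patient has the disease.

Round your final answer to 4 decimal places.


Let D = has disease, + = positive test

Given:
- P(D) = 0.0908 (prevalence)
- P(+|D) = 0.9708 (sensitivity)
- P(-|¬D) = 0.9119 (specificity)
- P(+|¬D) = 0.0881 (false positive rate = 1 - specificity)

Step 1: Find P(+)
P(+) = P(+|D)P(D) + P(+|¬D)P(¬D)
     = 0.9708 × 0.0908 + 0.0881 × 0.9092
     = 0.08814864 + 0.08010052
     = 0.16824916

Step 2: Apply Bayes' theorem for P(D|+)
P(D|+) = P(+|D)P(D) / P(+)
       = 0.08814864 / 0.16824916
       = 0.5239


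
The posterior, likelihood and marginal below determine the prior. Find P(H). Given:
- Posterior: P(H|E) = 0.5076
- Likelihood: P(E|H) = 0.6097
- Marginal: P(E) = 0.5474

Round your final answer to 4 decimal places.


From Bayes' theorem: P(H|E) = P(E|H) × P(H) / P(E)

Rearranging for P(H):
P(H) = P(H|E) × P(E) / P(E|H)
     = 0.5076 × 0.5474 / 0.6097
     = 0.27786024 / 0.6097
     = 0.4557


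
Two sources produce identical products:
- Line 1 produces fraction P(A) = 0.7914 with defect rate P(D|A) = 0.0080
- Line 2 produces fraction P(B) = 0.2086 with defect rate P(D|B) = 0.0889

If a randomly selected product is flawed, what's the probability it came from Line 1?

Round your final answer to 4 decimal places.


Let A = from Line 1, D = flawed

Given:
- P(A) = 0.7914, P(B) = 0.2086
- P(D|A) = 0.0080, P(D|B) = 0.0889

Step 1: Find P(D)
P(D) = P(D|A)P(A) + P(D|B)P(B)
     = 0.0080 × 0.7914 + 0.0889 × 0.2086
     = 0.00633120 + 0.01854454
     = 0.02487574

Step 2: Apply Bayes' theorem
P(A|D) = P(D|A)P(A) / P(D)
       = 0.00633120 / 0.02487574
       = 0.2545


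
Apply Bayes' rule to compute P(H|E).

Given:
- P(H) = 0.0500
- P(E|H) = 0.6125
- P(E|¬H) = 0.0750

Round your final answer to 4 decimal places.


Bayes' theorem: P(H|E) = P(E|H) × P(H) / P(E)

Step 1: Calculate P(E) using law of total probability
P(E) = P(E|H)P(H) + P(E|¬H)P(¬H)
     = 0.6125 × 0.0500 + 0.0750 × 0.9500
     = 0.03062500 + 0.07125000
     = 0.10187500

Step 2: Apply Bayes' theorem
P(H|E) = P(E|H) × P(H) / P(E)
       = 0.03062500 / 0.10187500
       = 0.3006


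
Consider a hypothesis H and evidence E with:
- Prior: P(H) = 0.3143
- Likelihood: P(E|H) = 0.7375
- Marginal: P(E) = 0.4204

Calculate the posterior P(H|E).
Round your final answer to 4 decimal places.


Using Bayes' theorem:

P(H|E) = P(E|H) × P(H) / P(E)
       = 0.7375 × 0.3143 / 0.4204
       = 0.23179625 / 0.4204
       = 0.5514

The evidence strengthens our belief in H.
Prior: 0.3143 → Posterior: 0.5514


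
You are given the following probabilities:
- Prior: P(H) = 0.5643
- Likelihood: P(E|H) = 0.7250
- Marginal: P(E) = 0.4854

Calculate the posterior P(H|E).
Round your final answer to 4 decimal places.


Using Bayes' theorem:

P(H|E) = P(E|H) × P(H) / P(E)
       = 0.7250 × 0.5643 / 0.4854
       = 0.40911750 / 0.4854
       = 0.8428

The evidence strengthens our belief in H.
Prior: 0.5643 → Posterior: 0.8428


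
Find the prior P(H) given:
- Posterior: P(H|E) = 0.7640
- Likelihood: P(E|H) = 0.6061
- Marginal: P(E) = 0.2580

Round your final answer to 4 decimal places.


From Bayes' theorem: P(H|E) = P(E|H) × P(H) / P(E)

Rearranging for P(H):
P(H) = P(H|E) × P(E) / P(E|H)
     = 0.7640 × 0.2580 / 0.6061
     = 0.19711200 / 0.6061
     = 0.3252


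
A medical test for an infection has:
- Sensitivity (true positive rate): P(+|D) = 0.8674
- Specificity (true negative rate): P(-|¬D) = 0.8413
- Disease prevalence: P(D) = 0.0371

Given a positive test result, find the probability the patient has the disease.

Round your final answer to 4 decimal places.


Let D = has disease, + = positive test

Given:
- P(D) = 0.0371 (prevalence)
- P(+|D) = 0.8674 (sensitivity)
- P(-|¬D) = 0.8413 (specificity)
- P(+|¬D) = 0.1587 (false positive rate = 1 - specificity)

Step 1: Find P(+)
P(+) = P(+|D)P(D) + P(+|¬D)P(¬D)
     = 0.8674 × 0.0371 + 0.1587 × 0.9629
     = 0.03218054 + 0.15281223
     = 0.18499277

Step 2: Apply Bayes' theorem for P(D|+)
P(D|+) = P(+|D)P(D) / P(+)
       = 0.03218054 / 0.18499277
       = 0.1740


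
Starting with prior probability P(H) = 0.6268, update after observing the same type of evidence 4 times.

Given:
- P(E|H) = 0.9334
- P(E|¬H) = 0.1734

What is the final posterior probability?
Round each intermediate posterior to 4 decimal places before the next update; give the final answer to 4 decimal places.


Sequential Bayesian updating:

Initial prior: P(H) = 0.6268

Update 1:
  P(E) = 0.9334 × 0.6268 + 0.1734 × 0.3732 = 0.58505512 + 0.06471288 = 0.64976800
  P(H|E) = 0.58505512 / 0.64976800 = 0.9004

Update 2:
  P(E) = 0.9334 × 0.9004 + 0.1734 × 0.0996 = 0.84043336 + 0.01727064 = 0.85770400
  P(H|E) = 0.84043336 / 0.85770400 = 0.9799

Update 3:
  P(E) = 0.9334 × 0.9799 + 0.1734 × 0.0201 = 0.91463866 + 0.00348534 = 0.91812400
  P(H|E) = 0.91463866 / 0.91812400 = 0.9962

Update 4:
  P(E) = 0.9334 × 0.9962 + 0.1734 × 0.0038 = 0.92985308 + 0.00065892 = 0.93051200
  P(H|E) = 0.92985308 / 0.93051200 = 0.9993

Final posterior: 0.9993


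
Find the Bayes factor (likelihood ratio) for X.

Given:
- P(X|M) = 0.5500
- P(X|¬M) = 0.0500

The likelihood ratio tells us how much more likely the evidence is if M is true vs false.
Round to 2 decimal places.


Likelihood Ratio (LR) = P(X|M) / P(X|¬M)

LR = 0.5500 / 0.0500
   = 11.00

The evidence is 11.00 times more likely if M is true than if M is false.
Since LR > 1, the evidence supports M over ¬M.


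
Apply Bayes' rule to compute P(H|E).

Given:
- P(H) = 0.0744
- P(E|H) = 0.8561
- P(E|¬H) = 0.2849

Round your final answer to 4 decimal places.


Bayes' theorem: P(H|E) = P(E|H) × P(H) / P(E)

Step 1: Calculate P(E) using law of total probability
P(E) = P(E|H)P(H) + P(E|¬H)P(¬H)
     = 0.8561 × 0.0744 + 0.2849 × 0.9256
     = 0.06369384 + 0.26370344
     = 0.32739728

Step 2: Apply Bayes' theorem
P(H|E) = P(E|H) × P(H) / P(E)
       = 0.06369384 / 0.32739728
       = 0.1945


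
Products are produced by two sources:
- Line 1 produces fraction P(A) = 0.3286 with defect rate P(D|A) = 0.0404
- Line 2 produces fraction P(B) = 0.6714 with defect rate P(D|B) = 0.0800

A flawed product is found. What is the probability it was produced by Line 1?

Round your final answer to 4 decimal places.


Let A = from Line 1, D = flawed

Given:
- P(A) = 0.3286, P(B) = 0.6714
- P(D|A) = 0.0404, P(D|B) = 0.0800

Step 1: Find P(D)
P(D) = P(D|A)P(A) + P(D|B)P(B)
     = 0.0404 × 0.3286 + 0.0800 × 0.6714
     = 0.01327544 + 0.05371200
     = 0.06698744

Step 2: Apply Bayes' theorem
P(A|D) = P(D|A)P(A) / P(D)
       = 0.01327544 / 0.06698744
       = 0.1982


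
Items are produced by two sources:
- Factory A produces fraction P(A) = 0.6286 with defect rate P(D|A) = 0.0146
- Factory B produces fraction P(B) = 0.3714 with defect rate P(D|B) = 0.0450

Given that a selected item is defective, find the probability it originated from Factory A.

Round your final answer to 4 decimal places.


Let A = from Factory A, D = defective

Given:
- P(A) = 0.6286, P(B) = 0.3714
- P(D|A) = 0.0146, P(D|B) = 0.0450

Step 1: Find P(D)
P(D) = P(D|A)P(A) + P(D|B)P(B)
     = 0.0146 × 0.6286 + 0.0450 × 0.3714
     = 0.00917756 + 0.01671300
     = 0.02589056

Step 2: Apply Bayes' theorem
P(A|D) = P(D|A)P(A) / P(D)
       = 0.00917756 / 0.02589056
       = 0.3545


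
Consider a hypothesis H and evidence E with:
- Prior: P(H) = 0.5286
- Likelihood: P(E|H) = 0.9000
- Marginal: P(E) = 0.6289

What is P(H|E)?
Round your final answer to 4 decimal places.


Using Bayes' theorem:

P(H|E) = P(E|H) × P(H) / P(E)
       = 0.9000 × 0.5286 / 0.6289
       = 0.47574000 / 0.6289
       = 0.7565

The evidence strengthens our belief in H.
Prior: 0.5286 → Posterior: 0.7565


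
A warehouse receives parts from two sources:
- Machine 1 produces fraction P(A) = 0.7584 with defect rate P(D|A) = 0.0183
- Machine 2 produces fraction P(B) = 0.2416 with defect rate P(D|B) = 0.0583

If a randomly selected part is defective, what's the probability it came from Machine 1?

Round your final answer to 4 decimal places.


Let A = from Machine 1, D = defective

Given:
- P(A) = 0.7584, P(B) = 0.2416
- P(D|A) = 0.0183, P(D|B) = 0.0583

Step 1: Find P(D)
P(D) = P(D|A)P(A) + P(D|B)P(B)
     = 0.0183 × 0.7584 + 0.0583 × 0.2416
     = 0.01387872 + 0.01408528
     = 0.02796400

Step 2: Apply Bayes' theorem
P(A|D) = P(D|A)P(A) / P(D)
       = 0.01387872 / 0.02796400
       = 0.4963


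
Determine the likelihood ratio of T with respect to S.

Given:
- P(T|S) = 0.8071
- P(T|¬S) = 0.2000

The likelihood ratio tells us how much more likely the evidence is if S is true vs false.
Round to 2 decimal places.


Likelihood Ratio (LR) = P(T|S) / P(T|¬S)

LR = 0.8071 / 0.2000
   = 4.04

The evidence is 4.04 times more likely if S is true than if S is false.
Since LR > 1, the evidence supports S over ¬S.


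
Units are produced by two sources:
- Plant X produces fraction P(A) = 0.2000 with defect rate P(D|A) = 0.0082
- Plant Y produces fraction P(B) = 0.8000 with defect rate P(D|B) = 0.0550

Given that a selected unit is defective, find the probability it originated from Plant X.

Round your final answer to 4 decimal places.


Let A = from Plant X, D = defective

Given:
- P(A) = 0.2000, P(B) = 0.8000
- P(D|A) = 0.0082, P(D|B) = 0.0550

Step 1: Find P(D)
P(D) = P(D|A)P(A) + P(D|B)P(B)
     = 0.0082 × 0.2000 + 0.0550 × 0.8000
     = 0.00164000 + 0.04400000
     = 0.04564000

Step 2: Apply Bayes' theorem
P(A|D) = P(D|A)P(A) / P(D)
       = 0.00164000 / 0.04564000
       = 0.0359


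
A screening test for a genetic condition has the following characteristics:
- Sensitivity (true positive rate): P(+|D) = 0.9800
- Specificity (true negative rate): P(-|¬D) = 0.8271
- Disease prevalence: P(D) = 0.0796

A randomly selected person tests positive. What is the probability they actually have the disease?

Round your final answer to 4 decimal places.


Let D = has disease, + = positive test

Given:
- P(D) = 0.0796 (prevalence)
- P(+|D) = 0.9800 (sensitivity)
- P(-|¬D) = 0.8271 (specificity)
- P(+|¬D) = 0.1729 (false positive rate = 1 - specificity)

Step 1: Find P(+)
P(+) = P(+|D)P(D) + P(+|¬D)P(¬D)
     = 0.9800 × 0.0796 + 0.1729 × 0.9204
     = 0.07800800 + 0.15913716
     = 0.23714516

Step 2: Apply Bayes' theorem for P(D|+)
P(D|+) = P(+|D)P(D) / P(+)
       = 0.07800800 / 0.23714516
       = 0.3289


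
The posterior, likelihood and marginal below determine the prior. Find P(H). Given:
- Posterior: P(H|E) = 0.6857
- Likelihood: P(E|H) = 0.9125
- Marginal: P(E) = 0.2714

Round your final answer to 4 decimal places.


From Bayes' theorem: P(H|E) = P(E|H) × P(H) / P(E)

Rearranging for P(H):
P(H) = P(H|E) × P(E) / P(E|H)
     = 0.6857 × 0.2714 / 0.9125
     = 0.18609898 / 0.9125
     = 0.2039


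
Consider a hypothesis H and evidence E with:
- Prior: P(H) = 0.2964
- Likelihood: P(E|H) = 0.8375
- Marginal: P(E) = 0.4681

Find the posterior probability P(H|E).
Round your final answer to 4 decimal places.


Using Bayes' theorem:

P(H|E) = P(E|H) × P(H) / P(E)
       = 0.8375 × 0.2964 / 0.4681
       = 0.24823500 / 0.4681
       = 0.5303

The evidence strengthens our belief in H.
Prior: 0.2964 → Posterior: 0.5303


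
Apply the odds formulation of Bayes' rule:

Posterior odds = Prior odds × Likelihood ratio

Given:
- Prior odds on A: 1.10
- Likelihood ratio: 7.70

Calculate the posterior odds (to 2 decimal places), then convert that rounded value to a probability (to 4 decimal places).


Step 1: Calculate posterior odds
Posterior odds = Prior odds × LR
               = 1.10 × 7.70
               = 8.47

Step 2: Convert to probability
P(A|E) = Posterior odds / (1 + Posterior odds)
       = 8.47 / (1 + 8.47)
       = 8.47 / 9.47
       = 0.8944

The evidence increased P(A) from 0.5238 to 0.8944.


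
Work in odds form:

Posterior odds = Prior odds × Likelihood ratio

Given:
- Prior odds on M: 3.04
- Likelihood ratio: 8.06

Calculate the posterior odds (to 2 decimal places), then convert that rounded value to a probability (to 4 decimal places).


Step 1: Calculate posterior odds
Posterior odds = Prior odds × LR
               = 3.04 × 8.06
               = 24.50

Step 2: Convert to probability
P(M|E) = Posterior odds / (1 + Posterior odds)
       = 24.50 / (1 + 24.50)
       = 24.50 / 25.50
       = 0.9608

The evidence increased P(M) from 0.7525 to 0.9608.


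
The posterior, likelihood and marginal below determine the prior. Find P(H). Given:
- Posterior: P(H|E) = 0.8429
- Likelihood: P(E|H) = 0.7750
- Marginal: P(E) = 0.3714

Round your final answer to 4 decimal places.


From Bayes' theorem: P(H|E) = P(E|H) × P(H) / P(E)

Rearranging for P(H):
P(H) = P(H|E) × P(E) / P(E|H)
     = 0.8429 × 0.3714 / 0.7750
     = 0.31305306 / 0.7750
     = 0.4039


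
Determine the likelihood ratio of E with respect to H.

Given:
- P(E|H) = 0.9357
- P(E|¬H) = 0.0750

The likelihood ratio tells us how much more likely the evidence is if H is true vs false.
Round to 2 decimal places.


Likelihood Ratio (LR) = P(E|H) / P(E|¬H)

LR = 0.9357 / 0.0750
   = 12.48

The evidence is 12.48 times more likely if H is true than if H is false.
Since LR > 1, the evidence supports H over ¬H.


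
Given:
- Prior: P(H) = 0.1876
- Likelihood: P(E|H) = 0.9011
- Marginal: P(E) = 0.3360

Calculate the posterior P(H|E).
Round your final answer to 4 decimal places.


Using Bayes' theorem:

P(H|E) = P(E|H) × P(H) / P(E)
       = 0.9011 × 0.1876 / 0.3360
       = 0.16904636 / 0.3360
       = 0.5031

The evidence strengthens our belief in H.
Prior: 0.1876 → Posterior: 0.5031


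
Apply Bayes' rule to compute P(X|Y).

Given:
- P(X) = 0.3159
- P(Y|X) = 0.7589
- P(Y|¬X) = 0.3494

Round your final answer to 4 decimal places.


Bayes' theorem: P(X|Y) = P(Y|X) × P(X) / P(Y)

Step 1: Calculate P(Y) using law of total probability
P(Y) = P(Y|X)P(X) + P(Y|¬X)P(¬X)
     = 0.7589 × 0.3159 + 0.3494 × 0.6841
     = 0.23973651 + 0.23902454
     = 0.47876105

Step 2: Apply Bayes' theorem
P(X|Y) = P(Y|X) × P(X) / P(Y)
       = 0.23973651 / 0.47876105
       = 0.5007


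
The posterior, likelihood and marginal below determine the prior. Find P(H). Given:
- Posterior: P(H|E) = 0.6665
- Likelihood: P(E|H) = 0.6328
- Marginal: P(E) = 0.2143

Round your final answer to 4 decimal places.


From Bayes' theorem: P(H|E) = P(E|H) × P(H) / P(E)

Rearranging for P(H):
P(H) = P(H|E) × P(E) / P(E|H)
     = 0.6665 × 0.2143 / 0.6328
     = 0.14283095 / 0.6328
     = 0.2257


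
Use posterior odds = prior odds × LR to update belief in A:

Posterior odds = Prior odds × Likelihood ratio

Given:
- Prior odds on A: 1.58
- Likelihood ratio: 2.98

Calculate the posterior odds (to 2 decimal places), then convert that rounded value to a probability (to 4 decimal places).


Step 1: Calculate posterior odds
Posterior odds = Prior odds × LR
               = 1.58 × 2.98
               = 4.71

Step 2: Convert to probability
P(A|E) = Posterior odds / (1 + Posterior odds)
       = 4.71 / (1 + 4.71)
       = 4.71 / 5.71
       = 0.8249

The evidence increased P(A) from 0.6124 to 0.8249.


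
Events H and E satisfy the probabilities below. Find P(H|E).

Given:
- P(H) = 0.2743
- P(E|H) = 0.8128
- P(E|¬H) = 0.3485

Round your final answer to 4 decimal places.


Bayes' theorem: P(H|E) = P(E|H) × P(H) / P(E)

Step 1: Calculate P(E) using law of total probability
P(E) = P(E|H)P(H) + P(E|¬H)P(¬H)
     = 0.8128 × 0.2743 + 0.3485 × 0.7257
     = 0.22295104 + 0.25290645
     = 0.47585749

Step 2: Apply Bayes' theorem
P(H|E) = P(E|H) × P(H) / P(E)
       = 0.22295104 / 0.47585749
       = 0.4685


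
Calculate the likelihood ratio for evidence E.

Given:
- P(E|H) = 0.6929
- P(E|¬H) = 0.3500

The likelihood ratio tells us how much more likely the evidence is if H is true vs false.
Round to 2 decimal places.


Likelihood Ratio (LR) = P(E|H) / P(E|¬H)

LR = 0.6929 / 0.3500
   = 1.98

The evidence is 1.98 times more likely if H is true than if H is false.
LR > 1, so observing E raises the odds in favor of H.


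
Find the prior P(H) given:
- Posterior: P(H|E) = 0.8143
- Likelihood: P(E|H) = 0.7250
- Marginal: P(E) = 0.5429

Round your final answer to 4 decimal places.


From Bayes' theorem: P(H|E) = P(E|H) × P(H) / P(E)

Rearranging for P(H):
P(H) = P(H|E) × P(E) / P(E|H)
     = 0.8143 × 0.5429 / 0.7250
     = 0.44208347 / 0.7250
     = 0.6098


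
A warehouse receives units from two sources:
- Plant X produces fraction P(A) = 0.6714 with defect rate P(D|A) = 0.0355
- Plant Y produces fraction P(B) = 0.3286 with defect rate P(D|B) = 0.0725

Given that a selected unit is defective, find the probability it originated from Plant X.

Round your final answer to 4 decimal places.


Let A = from Plant X, D = defective

Given:
- P(A) = 0.6714, P(B) = 0.3286
- P(D|A) = 0.0355, P(D|B) = 0.0725

Step 1: Find P(D)
P(D) = P(D|A)P(A) + P(D|B)P(B)
     = 0.0355 × 0.6714 + 0.0725 × 0.3286
     = 0.02383470 + 0.02382350
     = 0.04765820

Step 2: Apply Bayes' theorem
P(A|D) = P(D|A)P(A) / P(D)
       = 0.02383470 / 0.04765820
       = 0.5001


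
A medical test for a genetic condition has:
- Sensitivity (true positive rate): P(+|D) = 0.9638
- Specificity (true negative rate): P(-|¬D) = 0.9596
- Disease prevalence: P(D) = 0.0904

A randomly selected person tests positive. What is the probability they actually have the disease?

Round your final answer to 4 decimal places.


Let D = has disease, + = positive test

Given:
- P(D) = 0.0904 (prevalence)
- P(+|D) = 0.9638 (sensitivity)
- P(-|¬D) = 0.9596 (specificity)
- P(+|¬D) = 0.0404 (false positive rate = 1 - specificity)

Step 1: Find P(+)
P(+) = P(+|D)P(D) + P(+|¬D)P(¬D)
     = 0.9638 × 0.0904 + 0.0404 × 0.9096
     = 0.08712752 + 0.03674784
     = 0.12387536

Step 2: Apply Bayes' theorem for P(D|+)
P(D|+) = P(+|D)P(D) / P(+)
       = 0.08712752 / 0.12387536
       = 0.7033


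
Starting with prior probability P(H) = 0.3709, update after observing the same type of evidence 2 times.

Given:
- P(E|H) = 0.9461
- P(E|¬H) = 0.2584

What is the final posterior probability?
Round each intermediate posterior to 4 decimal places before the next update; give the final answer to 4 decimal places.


Sequential Bayesian updating:

Initial prior: P(H) = 0.3709

Update 1:
  P(E) = 0.9461 × 0.3709 + 0.2584 × 0.6291 = 0.35090849 + 0.16255944 = 0.51346793
  P(H|E) = 0.35090849 / 0.51346793 = 0.6834

Update 2:
  P(E) = 0.9461 × 0.6834 + 0.2584 × 0.3166 = 0.64656474 + 0.08180944 = 0.72837418
  P(H|E) = 0.64656474 / 0.72837418 = 0.8877

Final posterior: 0.8877


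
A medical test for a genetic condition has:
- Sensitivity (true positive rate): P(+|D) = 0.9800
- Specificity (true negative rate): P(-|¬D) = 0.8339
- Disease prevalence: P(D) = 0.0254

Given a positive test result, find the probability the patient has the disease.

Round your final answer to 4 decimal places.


Let D = has disease, + = positive test

Given:
- P(D) = 0.0254 (prevalence)
- P(+|D) = 0.9800 (sensitivity)
- P(-|¬D) = 0.8339 (specificity)
- P(+|¬D) = 0.1661 (false positive rate = 1 - specificity)

Step 1: Find P(+)
P(+) = P(+|D)P(D) + P(+|¬D)P(¬D)
     = 0.9800 × 0.0254 + 0.1661 × 0.9746
     = 0.02489200 + 0.16188106
     = 0.18677306

Step 2: Apply Bayes' theorem for P(D|+)
P(D|+) = P(+|D)P(D) / P(+)
       = 0.02489200 / 0.18677306
       = 0.1333


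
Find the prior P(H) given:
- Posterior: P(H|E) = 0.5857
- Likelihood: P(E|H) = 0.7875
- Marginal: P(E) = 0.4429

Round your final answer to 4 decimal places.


From Bayes' theorem: P(H|E) = P(E|H) × P(H) / P(E)

Rearranging for P(H):
P(H) = P(H|E) × P(E) / P(E|H)
     = 0.5857 × 0.4429 / 0.7875
     = 0.25940653 / 0.7875
     = 0.3294


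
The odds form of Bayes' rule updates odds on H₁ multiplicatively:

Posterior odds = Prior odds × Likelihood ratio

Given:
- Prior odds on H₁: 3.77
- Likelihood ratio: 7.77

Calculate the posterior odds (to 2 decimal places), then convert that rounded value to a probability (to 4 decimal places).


Step 1: Calculate posterior odds
Posterior odds = Prior odds × LR
               = 3.77 × 7.77
               = 29.29

Step 2: Convert to probability
P(H₁|E) = Posterior odds / (1 + Posterior odds)
       = 29.29 / (1 + 29.29)
       = 29.29 / 30.29
       = 0.9670

The evidence increased P(H₁) from 0.7904 to 0.9670.


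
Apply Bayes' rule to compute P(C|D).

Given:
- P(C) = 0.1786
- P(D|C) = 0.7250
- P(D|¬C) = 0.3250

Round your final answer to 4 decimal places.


Bayes' theorem: P(C|D) = P(D|C) × P(C) / P(D)

Step 1: Calculate P(D) using law of total probability
P(D) = P(D|C)P(C) + P(D|¬C)P(¬C)
     = 0.7250 × 0.1786 + 0.3250 × 0.8214
     = 0.12948500 + 0.26695500
     = 0.39644000

Step 2: Apply Bayes' theorem
P(C|D) = P(D|C) × P(C) / P(D)
       = 0.12948500 / 0.39644000
       = 0.3266


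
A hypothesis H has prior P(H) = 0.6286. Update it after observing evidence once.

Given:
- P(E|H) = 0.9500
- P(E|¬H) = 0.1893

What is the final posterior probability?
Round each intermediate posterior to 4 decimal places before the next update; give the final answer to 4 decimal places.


Sequential Bayesian updating:

Initial prior: P(H) = 0.6286

Update 1:
  P(E) = 0.9500 × 0.6286 + 0.1893 × 0.3714 = 0.59717000 + 0.07030602 = 0.66747602
  P(H|E) = 0.59717000 / 0.66747602 = 0.8947

Final posterior: 0.8947


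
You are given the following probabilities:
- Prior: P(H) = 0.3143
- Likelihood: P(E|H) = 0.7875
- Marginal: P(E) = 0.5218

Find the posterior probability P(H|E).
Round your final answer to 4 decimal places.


Using Bayes' theorem:

P(H|E) = P(E|H) × P(H) / P(E)
       = 0.7875 × 0.3143 / 0.5218
       = 0.24751125 / 0.5218
       = 0.4743

The evidence strengthens our belief in H.
Prior: 0.3143 → Posterior: 0.4743


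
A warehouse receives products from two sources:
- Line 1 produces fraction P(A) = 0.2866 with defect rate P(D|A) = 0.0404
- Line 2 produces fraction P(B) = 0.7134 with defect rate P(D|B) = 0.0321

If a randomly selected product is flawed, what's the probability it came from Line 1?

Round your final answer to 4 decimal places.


Let A = from Line 1, D = flawed

Given:
- P(A) = 0.2866, P(B) = 0.7134
- P(D|A) = 0.0404, P(D|B) = 0.0321

Step 1: Find P(D)
P(D) = P(D|A)P(A) + P(D|B)P(B)
     = 0.0404 × 0.2866 + 0.0321 × 0.7134
     = 0.01157864 + 0.02290014
     = 0.03447878

Step 2: Apply Bayes' theorem
P(A|D) = P(D|A)P(A) / P(D)
       = 0.01157864 / 0.03447878
       = 0.3358


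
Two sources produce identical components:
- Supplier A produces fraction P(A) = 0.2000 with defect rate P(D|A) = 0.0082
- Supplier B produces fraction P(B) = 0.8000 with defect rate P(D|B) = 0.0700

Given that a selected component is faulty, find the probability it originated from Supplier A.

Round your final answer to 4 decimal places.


Let A = from Supplier A, D = faulty

Given:
- P(A) = 0.2000, P(B) = 0.8000
- P(D|A) = 0.0082, P(D|B) = 0.0700

Step 1: Find P(D)
P(D) = P(D|A)P(A) + P(D|B)P(B)
     = 0.0082 × 0.2000 + 0.0700 × 0.8000
     = 0.00164000 + 0.05600000
     = 0.05764000

Step 2: Apply Bayes' theorem
P(A|D) = P(D|A)P(A) / P(D)
       = 0.00164000 / 0.05764000
       = 0.0285


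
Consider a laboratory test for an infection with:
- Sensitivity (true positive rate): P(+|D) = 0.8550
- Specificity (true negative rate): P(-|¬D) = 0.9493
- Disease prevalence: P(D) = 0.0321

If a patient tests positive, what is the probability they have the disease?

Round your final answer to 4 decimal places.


Let D = has disease, + = positive test

Given:
- P(D) = 0.0321 (prevalence)
- P(+|D) = 0.8550 (sensitivity)
- P(-|¬D) = 0.9493 (specificity)
- P(+|¬D) = 0.0507 (false positive rate = 1 - specificity)

Step 1: Find P(+)
P(+) = P(+|D)P(D) + P(+|¬D)P(¬D)
     = 0.8550 × 0.0321 + 0.0507 × 0.9679
     = 0.02744550 + 0.04907253
     = 0.07651803

Step 2: Apply Bayes' theorem for P(D|+)
P(D|+) = P(+|D)P(D) / P(+)
       = 0.02744550 / 0.07651803
       = 0.3587


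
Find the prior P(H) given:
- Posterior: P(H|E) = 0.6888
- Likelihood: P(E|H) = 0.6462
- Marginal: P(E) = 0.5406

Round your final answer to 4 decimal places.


From Bayes' theorem: P(H|E) = P(E|H) × P(H) / P(E)

Rearranging for P(H):
P(H) = P(H|E) × P(E) / P(E|H)
     = 0.6888 × 0.5406 / 0.6462
     = 0.37236528 / 0.6462
     = 0.5762


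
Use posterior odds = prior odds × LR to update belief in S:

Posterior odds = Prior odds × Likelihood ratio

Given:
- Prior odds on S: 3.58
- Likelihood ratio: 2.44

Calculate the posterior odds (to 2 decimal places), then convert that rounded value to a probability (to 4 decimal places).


Step 1: Calculate posterior odds
Posterior odds = Prior odds × LR
               = 3.58 × 2.44
               = 8.74

Step 2: Convert to probability
P(S|E) = Posterior odds / (1 + Posterior odds)
       = 8.74 / (1 + 8.74)
       = 8.74 / 9.74
       = 0.8973

The evidence increased P(S) from 0.7817 to 0.8973.


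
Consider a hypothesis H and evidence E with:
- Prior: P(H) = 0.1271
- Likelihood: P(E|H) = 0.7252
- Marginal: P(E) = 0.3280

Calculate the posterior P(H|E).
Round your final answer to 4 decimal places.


Using Bayes' theorem:

P(H|E) = P(E|H) × P(H) / P(E)
       = 0.7252 × 0.1271 / 0.3280
       = 0.09217292 / 0.3280
       = 0.2810

The evidence strengthens our belief in H.
Prior: 0.1271 → Posterior: 0.2810


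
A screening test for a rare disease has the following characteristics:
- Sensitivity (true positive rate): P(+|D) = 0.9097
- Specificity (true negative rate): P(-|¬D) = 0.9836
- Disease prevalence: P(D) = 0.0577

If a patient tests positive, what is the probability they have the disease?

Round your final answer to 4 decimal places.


Let D = has disease, + = positive test

Given:
- P(D) = 0.0577 (prevalence)
- P(+|D) = 0.9097 (sensitivity)
- P(-|¬D) = 0.9836 (specificity)
- P(+|¬D) = 0.0164 (false positive rate = 1 - specificity)

Step 1: Find P(+)
P(+) = P(+|D)P(D) + P(+|¬D)P(¬D)
     = 0.9097 × 0.0577 + 0.0164 × 0.9423
     = 0.05248969 + 0.01545372
     = 0.06794341

Step 2: Apply Bayes' theorem for P(D|+)
P(D|+) = P(+|D)P(D) / P(+)
       = 0.05248969 / 0.06794341
       = 0.7726


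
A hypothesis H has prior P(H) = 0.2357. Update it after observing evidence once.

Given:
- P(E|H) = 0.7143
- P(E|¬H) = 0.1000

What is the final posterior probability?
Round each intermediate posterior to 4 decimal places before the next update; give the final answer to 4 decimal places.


Sequential Bayesian updating:

Initial prior: P(H) = 0.2357

Update 1:
  P(E) = 0.7143 × 0.2357 + 0.1000 × 0.7643 = 0.16836051 + 0.07643000 = 0.24479051
  P(H|E) = 0.16836051 / 0.24479051 = 0.6878

Final posterior: 0.6878


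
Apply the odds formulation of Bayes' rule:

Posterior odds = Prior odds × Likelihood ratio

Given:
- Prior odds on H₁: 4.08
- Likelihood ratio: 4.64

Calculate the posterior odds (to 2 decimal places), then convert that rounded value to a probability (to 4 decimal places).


Step 1: Calculate posterior odds
Posterior odds = Prior odds × LR
               = 4.08 × 4.64
               = 18.93

Step 2: Convert to probability
P(H₁|E) = Posterior odds / (1 + Posterior odds)
       = 18.93 / (1 + 18.93)
       = 18.93 / 19.93
       = 0.9498

The evidence increased P(H₁) from 0.8031 to 0.9498.


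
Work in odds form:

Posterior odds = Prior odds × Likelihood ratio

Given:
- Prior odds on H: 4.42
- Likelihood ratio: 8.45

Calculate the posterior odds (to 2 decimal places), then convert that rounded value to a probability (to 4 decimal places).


Step 1: Calculate posterior odds
Posterior odds = Prior odds × LR
               = 4.42 × 8.45
               = 37.35

Step 2: Convert to probability
P(H|E) = Posterior odds / (1 + Posterior odds)
       = 37.35 / (1 + 37.35)
       = 37.35 / 38.35
       = 0.9739

The evidence increased P(H) from 0.8155 to 0.9739.


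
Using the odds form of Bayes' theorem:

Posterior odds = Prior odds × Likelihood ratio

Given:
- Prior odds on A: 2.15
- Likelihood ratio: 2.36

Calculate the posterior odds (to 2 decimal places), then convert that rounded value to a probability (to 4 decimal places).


Step 1: Calculate posterior odds
Posterior odds = Prior odds × LR
               = 2.15 × 2.36
               = 5.07

Step 2: Convert to probability
P(A|E) = Posterior odds / (1 + Posterior odds)
       = 5.07 / (1 + 5.07)
       = 5.07 / 6.07
       = 0.8353

The evidence increased P(A) from 0.6825 to 0.8353.


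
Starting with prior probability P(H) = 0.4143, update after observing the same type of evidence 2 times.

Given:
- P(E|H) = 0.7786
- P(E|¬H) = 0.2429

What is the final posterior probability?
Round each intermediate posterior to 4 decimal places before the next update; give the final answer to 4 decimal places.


Sequential Bayesian updating:

Initial prior: P(H) = 0.4143

Update 1:
  P(E) = 0.7786 × 0.4143 + 0.2429 × 0.5857 = 0.32257398 + 0.14226653 = 0.46484051
  P(H|E) = 0.32257398 / 0.46484051 = 0.6939

Update 2:
  P(E) = 0.7786 × 0.6939 + 0.2429 × 0.3061 = 0.54027054 + 0.07435169 = 0.61462223
  P(H|E) = 0.54027054 / 0.61462223 = 0.8790

Final posterior: 0.8790


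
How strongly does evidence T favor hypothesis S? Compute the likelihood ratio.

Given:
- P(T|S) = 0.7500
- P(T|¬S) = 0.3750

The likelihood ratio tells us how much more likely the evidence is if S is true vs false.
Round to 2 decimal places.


Likelihood Ratio (LR) = P(T|S) / P(T|¬S)

LR = 0.7500 / 0.3750
   = 2.00

The evidence is 2.00 times more likely if S is true than if S is false.
Since LR > 1, the evidence supports S over ¬S.


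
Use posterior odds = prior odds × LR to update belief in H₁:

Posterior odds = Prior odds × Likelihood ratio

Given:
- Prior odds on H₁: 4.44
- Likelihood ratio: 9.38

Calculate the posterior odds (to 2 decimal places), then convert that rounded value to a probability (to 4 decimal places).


Step 1: Calculate posterior odds
Posterior odds = Prior odds × LR
               = 4.44 × 9.38
               = 41.65

Step 2: Convert to probability
P(H₁|E) = Posterior odds / (1 + Posterior odds)
       = 41.65 / (1 + 41.65)
       = 41.65 / 42.65
       = 0.9766

The evidence increased P(H₁) from 0.8162 to 0.9766.


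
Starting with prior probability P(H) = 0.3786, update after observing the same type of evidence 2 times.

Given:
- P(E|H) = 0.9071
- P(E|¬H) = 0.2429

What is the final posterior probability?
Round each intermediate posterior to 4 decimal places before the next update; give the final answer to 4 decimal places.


Sequential Bayesian updating:

Initial prior: P(H) = 0.3786

Update 1:
  P(E) = 0.9071 × 0.3786 + 0.2429 × 0.6214 = 0.34342806 + 0.15093806 = 0.49436612
  P(H|E) = 0.34342806 / 0.49436612 = 0.6947

Update 2:
  P(E) = 0.9071 × 0.6947 + 0.2429 × 0.3053 = 0.63016237 + 0.07415737 = 0.70431974
  P(H|E) = 0.63016237 / 0.70431974 = 0.8947

Final posterior: 0.8947


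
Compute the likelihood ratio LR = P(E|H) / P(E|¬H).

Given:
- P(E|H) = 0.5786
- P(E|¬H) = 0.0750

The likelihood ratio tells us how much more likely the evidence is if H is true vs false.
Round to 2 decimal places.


Likelihood Ratio (LR) = P(E|H) / P(E|¬H)

LR = 0.5786 / 0.0750
   = 7.71

The evidence is 7.71 times more likely if H is true than if H is false.
LR > 1, so observing E raises the odds in favor of H.


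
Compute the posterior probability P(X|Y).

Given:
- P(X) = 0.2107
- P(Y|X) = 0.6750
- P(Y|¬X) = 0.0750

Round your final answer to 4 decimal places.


Bayes' theorem: P(X|Y) = P(Y|X) × P(X) / P(Y)

Step 1: Calculate P(Y) using law of total probability
P(Y) = P(Y|X)P(X) + P(Y|¬X)P(¬X)
     = 0.6750 × 0.2107 + 0.0750 × 0.7893
     = 0.14222250 + 0.05919750
     = 0.20142000

Step 2: Apply Bayes' theorem
P(X|Y) = P(Y|X) × P(X) / P(Y)
       = 0.14222250 / 0.20142000
       = 0.7061


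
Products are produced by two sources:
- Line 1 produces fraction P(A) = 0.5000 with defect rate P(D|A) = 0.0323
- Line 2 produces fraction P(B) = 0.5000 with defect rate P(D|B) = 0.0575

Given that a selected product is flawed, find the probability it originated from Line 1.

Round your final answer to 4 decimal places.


Let A = from Line 1, D = flawed

Given:
- P(A) = 0.5000, P(B) = 0.5000
- P(D|A) = 0.0323, P(D|B) = 0.0575

Step 1: Find P(D)
P(D) = P(D|A)P(A) + P(D|B)P(B)
     = 0.0323 × 0.5000 + 0.0575 × 0.5000
     = 0.01615000 + 0.02875000
     = 0.04490000

Step 2: Apply Bayes' theorem
P(A|D) = P(D|A)P(A) / P(D)
       = 0.01615000 / 0.04490000
       = 0.3597
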